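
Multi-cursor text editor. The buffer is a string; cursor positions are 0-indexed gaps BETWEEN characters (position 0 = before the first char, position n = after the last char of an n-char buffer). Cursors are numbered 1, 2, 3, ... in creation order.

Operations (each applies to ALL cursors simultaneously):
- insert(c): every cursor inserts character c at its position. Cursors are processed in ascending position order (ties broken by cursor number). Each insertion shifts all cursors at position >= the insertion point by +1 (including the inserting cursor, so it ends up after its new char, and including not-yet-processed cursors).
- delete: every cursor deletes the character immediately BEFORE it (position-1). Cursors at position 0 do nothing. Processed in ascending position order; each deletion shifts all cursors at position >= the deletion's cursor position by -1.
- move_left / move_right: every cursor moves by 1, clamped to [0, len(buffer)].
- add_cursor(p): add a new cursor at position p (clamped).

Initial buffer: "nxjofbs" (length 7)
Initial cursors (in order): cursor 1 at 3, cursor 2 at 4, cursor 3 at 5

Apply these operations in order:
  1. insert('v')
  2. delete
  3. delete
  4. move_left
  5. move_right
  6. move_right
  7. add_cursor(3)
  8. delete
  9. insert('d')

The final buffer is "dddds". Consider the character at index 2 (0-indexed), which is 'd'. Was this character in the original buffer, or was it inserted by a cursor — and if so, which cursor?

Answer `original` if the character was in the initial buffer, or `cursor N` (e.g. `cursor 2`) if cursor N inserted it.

After op 1 (insert('v')): buffer="nxjvovfvbs" (len 10), cursors c1@4 c2@6 c3@8, authorship ...1.2.3..
After op 2 (delete): buffer="nxjofbs" (len 7), cursors c1@3 c2@4 c3@5, authorship .......
After op 3 (delete): buffer="nxbs" (len 4), cursors c1@2 c2@2 c3@2, authorship ....
After op 4 (move_left): buffer="nxbs" (len 4), cursors c1@1 c2@1 c3@1, authorship ....
After op 5 (move_right): buffer="nxbs" (len 4), cursors c1@2 c2@2 c3@2, authorship ....
After op 6 (move_right): buffer="nxbs" (len 4), cursors c1@3 c2@3 c3@3, authorship ....
After op 7 (add_cursor(3)): buffer="nxbs" (len 4), cursors c1@3 c2@3 c3@3 c4@3, authorship ....
After op 8 (delete): buffer="s" (len 1), cursors c1@0 c2@0 c3@0 c4@0, authorship .
After op 9 (insert('d')): buffer="dddds" (len 5), cursors c1@4 c2@4 c3@4 c4@4, authorship 1234.
Authorship (.=original, N=cursor N): 1 2 3 4 .
Index 2: author = 3

Answer: cursor 3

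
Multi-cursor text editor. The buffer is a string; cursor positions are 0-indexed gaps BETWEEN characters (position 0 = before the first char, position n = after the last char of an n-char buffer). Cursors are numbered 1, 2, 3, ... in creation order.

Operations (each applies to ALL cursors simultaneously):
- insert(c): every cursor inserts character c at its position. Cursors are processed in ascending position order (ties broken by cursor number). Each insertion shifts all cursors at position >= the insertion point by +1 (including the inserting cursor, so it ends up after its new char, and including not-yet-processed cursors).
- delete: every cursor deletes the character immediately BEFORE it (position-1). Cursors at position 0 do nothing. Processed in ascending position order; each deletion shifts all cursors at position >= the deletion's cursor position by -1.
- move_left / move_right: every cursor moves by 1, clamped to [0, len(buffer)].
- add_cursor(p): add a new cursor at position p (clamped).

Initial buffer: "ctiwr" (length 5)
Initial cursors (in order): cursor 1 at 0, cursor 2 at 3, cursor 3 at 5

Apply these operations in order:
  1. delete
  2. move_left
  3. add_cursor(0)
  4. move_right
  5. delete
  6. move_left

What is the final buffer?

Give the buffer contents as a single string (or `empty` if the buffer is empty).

After op 1 (delete): buffer="ctw" (len 3), cursors c1@0 c2@2 c3@3, authorship ...
After op 2 (move_left): buffer="ctw" (len 3), cursors c1@0 c2@1 c3@2, authorship ...
After op 3 (add_cursor(0)): buffer="ctw" (len 3), cursors c1@0 c4@0 c2@1 c3@2, authorship ...
After op 4 (move_right): buffer="ctw" (len 3), cursors c1@1 c4@1 c2@2 c3@3, authorship ...
After op 5 (delete): buffer="" (len 0), cursors c1@0 c2@0 c3@0 c4@0, authorship 
After op 6 (move_left): buffer="" (len 0), cursors c1@0 c2@0 c3@0 c4@0, authorship 

Answer: empty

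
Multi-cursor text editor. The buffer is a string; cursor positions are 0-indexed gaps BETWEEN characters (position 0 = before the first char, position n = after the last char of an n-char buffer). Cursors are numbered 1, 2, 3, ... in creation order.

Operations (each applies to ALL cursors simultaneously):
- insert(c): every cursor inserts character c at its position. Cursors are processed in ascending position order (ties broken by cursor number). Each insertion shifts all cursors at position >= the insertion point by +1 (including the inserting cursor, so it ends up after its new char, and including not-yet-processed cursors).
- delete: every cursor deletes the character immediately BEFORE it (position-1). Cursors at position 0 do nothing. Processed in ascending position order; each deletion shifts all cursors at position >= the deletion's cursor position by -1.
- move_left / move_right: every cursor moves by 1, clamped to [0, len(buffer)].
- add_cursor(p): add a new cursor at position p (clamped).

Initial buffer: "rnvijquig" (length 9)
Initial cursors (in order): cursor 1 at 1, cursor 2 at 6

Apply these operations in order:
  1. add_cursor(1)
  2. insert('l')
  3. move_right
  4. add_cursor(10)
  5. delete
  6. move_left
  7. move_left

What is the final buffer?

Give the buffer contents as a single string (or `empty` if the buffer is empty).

Answer: rlvijqig

Derivation:
After op 1 (add_cursor(1)): buffer="rnvijquig" (len 9), cursors c1@1 c3@1 c2@6, authorship .........
After op 2 (insert('l')): buffer="rllnvijqluig" (len 12), cursors c1@3 c3@3 c2@9, authorship .13.....2...
After op 3 (move_right): buffer="rllnvijqluig" (len 12), cursors c1@4 c3@4 c2@10, authorship .13.....2...
After op 4 (add_cursor(10)): buffer="rllnvijqluig" (len 12), cursors c1@4 c3@4 c2@10 c4@10, authorship .13.....2...
After op 5 (delete): buffer="rlvijqig" (len 8), cursors c1@2 c3@2 c2@6 c4@6, authorship .1......
After op 6 (move_left): buffer="rlvijqig" (len 8), cursors c1@1 c3@1 c2@5 c4@5, authorship .1......
After op 7 (move_left): buffer="rlvijqig" (len 8), cursors c1@0 c3@0 c2@4 c4@4, authorship .1......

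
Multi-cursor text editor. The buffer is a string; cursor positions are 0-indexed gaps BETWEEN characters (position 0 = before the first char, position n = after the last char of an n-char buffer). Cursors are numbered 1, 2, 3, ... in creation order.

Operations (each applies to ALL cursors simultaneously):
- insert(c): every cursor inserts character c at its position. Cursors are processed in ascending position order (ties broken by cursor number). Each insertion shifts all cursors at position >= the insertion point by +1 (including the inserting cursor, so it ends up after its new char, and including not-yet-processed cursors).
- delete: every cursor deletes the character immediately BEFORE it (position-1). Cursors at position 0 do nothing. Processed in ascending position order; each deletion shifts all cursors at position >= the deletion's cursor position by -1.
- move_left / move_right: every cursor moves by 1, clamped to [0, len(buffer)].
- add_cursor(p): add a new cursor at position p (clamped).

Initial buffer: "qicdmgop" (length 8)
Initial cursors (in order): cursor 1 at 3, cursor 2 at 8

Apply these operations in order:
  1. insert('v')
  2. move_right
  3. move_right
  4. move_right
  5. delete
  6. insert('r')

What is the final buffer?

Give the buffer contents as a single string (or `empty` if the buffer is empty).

Answer: qicvdmropr

Derivation:
After op 1 (insert('v')): buffer="qicvdmgopv" (len 10), cursors c1@4 c2@10, authorship ...1.....2
After op 2 (move_right): buffer="qicvdmgopv" (len 10), cursors c1@5 c2@10, authorship ...1.....2
After op 3 (move_right): buffer="qicvdmgopv" (len 10), cursors c1@6 c2@10, authorship ...1.....2
After op 4 (move_right): buffer="qicvdmgopv" (len 10), cursors c1@7 c2@10, authorship ...1.....2
After op 5 (delete): buffer="qicvdmop" (len 8), cursors c1@6 c2@8, authorship ...1....
After op 6 (insert('r')): buffer="qicvdmropr" (len 10), cursors c1@7 c2@10, authorship ...1..1..2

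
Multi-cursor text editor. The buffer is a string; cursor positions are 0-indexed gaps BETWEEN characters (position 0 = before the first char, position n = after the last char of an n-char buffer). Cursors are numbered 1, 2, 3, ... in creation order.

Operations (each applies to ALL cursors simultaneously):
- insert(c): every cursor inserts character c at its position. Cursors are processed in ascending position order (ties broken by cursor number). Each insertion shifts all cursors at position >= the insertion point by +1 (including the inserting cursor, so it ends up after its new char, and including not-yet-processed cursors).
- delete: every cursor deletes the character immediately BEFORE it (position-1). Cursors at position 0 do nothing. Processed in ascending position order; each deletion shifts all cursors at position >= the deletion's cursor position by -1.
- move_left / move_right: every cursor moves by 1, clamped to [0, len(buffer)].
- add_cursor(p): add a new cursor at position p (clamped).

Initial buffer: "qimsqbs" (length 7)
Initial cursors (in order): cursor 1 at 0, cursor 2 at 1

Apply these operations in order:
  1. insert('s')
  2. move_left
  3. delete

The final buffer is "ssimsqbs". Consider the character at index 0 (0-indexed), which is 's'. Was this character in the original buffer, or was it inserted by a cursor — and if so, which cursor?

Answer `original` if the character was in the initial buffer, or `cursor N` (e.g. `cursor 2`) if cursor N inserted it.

Answer: cursor 1

Derivation:
After op 1 (insert('s')): buffer="sqsimsqbs" (len 9), cursors c1@1 c2@3, authorship 1.2......
After op 2 (move_left): buffer="sqsimsqbs" (len 9), cursors c1@0 c2@2, authorship 1.2......
After op 3 (delete): buffer="ssimsqbs" (len 8), cursors c1@0 c2@1, authorship 12......
Authorship (.=original, N=cursor N): 1 2 . . . . . .
Index 0: author = 1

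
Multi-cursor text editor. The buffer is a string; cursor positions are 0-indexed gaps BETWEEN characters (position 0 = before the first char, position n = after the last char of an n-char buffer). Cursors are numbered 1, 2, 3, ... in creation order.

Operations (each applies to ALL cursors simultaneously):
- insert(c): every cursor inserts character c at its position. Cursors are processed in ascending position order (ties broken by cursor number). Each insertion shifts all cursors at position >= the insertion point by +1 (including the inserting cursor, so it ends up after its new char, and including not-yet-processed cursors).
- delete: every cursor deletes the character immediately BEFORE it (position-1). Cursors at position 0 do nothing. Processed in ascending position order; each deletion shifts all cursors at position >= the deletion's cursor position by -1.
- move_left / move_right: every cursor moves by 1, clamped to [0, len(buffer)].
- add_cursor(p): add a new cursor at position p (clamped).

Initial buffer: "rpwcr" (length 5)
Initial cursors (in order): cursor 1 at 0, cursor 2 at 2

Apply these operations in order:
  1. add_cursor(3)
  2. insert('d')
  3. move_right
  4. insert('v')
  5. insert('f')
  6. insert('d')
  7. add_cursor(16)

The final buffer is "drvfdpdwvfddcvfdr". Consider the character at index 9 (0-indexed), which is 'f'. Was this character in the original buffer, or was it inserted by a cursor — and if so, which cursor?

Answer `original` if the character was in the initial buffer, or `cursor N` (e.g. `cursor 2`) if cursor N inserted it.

After op 1 (add_cursor(3)): buffer="rpwcr" (len 5), cursors c1@0 c2@2 c3@3, authorship .....
After op 2 (insert('d')): buffer="drpdwdcr" (len 8), cursors c1@1 c2@4 c3@6, authorship 1..2.3..
After op 3 (move_right): buffer="drpdwdcr" (len 8), cursors c1@2 c2@5 c3@7, authorship 1..2.3..
After op 4 (insert('v')): buffer="drvpdwvdcvr" (len 11), cursors c1@3 c2@7 c3@10, authorship 1.1.2.23.3.
After op 5 (insert('f')): buffer="drvfpdwvfdcvfr" (len 14), cursors c1@4 c2@9 c3@13, authorship 1.11.2.223.33.
After op 6 (insert('d')): buffer="drvfdpdwvfddcvfdr" (len 17), cursors c1@5 c2@11 c3@16, authorship 1.111.2.2223.333.
After op 7 (add_cursor(16)): buffer="drvfdpdwvfddcvfdr" (len 17), cursors c1@5 c2@11 c3@16 c4@16, authorship 1.111.2.2223.333.
Authorship (.=original, N=cursor N): 1 . 1 1 1 . 2 . 2 2 2 3 . 3 3 3 .
Index 9: author = 2

Answer: cursor 2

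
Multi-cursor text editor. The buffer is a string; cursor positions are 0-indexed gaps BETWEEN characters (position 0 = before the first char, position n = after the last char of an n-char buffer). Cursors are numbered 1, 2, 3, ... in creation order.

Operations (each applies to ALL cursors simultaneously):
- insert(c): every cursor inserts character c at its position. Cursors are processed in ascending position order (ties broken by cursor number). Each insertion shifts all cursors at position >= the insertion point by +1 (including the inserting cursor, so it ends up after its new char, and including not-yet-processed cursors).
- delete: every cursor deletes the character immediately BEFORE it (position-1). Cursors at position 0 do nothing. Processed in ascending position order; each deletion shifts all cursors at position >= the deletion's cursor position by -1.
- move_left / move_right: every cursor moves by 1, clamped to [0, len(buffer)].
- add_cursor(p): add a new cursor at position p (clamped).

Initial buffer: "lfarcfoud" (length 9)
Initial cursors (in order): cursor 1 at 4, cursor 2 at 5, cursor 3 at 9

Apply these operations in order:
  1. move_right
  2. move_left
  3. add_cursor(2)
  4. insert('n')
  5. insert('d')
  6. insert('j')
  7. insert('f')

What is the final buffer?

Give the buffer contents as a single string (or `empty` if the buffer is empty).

After op 1 (move_right): buffer="lfarcfoud" (len 9), cursors c1@5 c2@6 c3@9, authorship .........
After op 2 (move_left): buffer="lfarcfoud" (len 9), cursors c1@4 c2@5 c3@8, authorship .........
After op 3 (add_cursor(2)): buffer="lfarcfoud" (len 9), cursors c4@2 c1@4 c2@5 c3@8, authorship .........
After op 4 (insert('n')): buffer="lfnarncnfound" (len 13), cursors c4@3 c1@6 c2@8 c3@12, authorship ..4..1.2...3.
After op 5 (insert('d')): buffer="lfndarndcndfoundd" (len 17), cursors c4@4 c1@8 c2@11 c3@16, authorship ..44..11.22...33.
After op 6 (insert('j')): buffer="lfndjarndjcndjfoundjd" (len 21), cursors c4@5 c1@10 c2@14 c3@20, authorship ..444..111.222...333.
After op 7 (insert('f')): buffer="lfndjfarndjfcndjffoundjfd" (len 25), cursors c4@6 c1@12 c2@17 c3@24, authorship ..4444..1111.2222...3333.

Answer: lfndjfarndjfcndjffoundjfd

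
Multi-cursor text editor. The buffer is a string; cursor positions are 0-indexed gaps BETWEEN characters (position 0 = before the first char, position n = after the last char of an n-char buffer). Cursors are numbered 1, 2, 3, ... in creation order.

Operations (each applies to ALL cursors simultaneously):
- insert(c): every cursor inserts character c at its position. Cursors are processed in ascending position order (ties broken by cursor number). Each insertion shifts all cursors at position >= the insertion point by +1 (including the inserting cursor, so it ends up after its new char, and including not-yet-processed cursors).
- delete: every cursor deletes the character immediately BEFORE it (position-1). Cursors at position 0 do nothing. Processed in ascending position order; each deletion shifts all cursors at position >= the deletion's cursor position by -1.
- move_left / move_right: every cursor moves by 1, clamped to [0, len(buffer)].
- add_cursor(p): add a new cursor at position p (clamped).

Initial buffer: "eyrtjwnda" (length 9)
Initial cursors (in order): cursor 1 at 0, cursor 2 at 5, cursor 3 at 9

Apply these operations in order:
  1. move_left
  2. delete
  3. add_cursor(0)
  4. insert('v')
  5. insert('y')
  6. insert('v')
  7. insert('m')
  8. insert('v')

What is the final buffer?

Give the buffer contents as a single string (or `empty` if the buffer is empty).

After op 1 (move_left): buffer="eyrtjwnda" (len 9), cursors c1@0 c2@4 c3@8, authorship .........
After op 2 (delete): buffer="eyrjwna" (len 7), cursors c1@0 c2@3 c3@6, authorship .......
After op 3 (add_cursor(0)): buffer="eyrjwna" (len 7), cursors c1@0 c4@0 c2@3 c3@6, authorship .......
After op 4 (insert('v')): buffer="vveyrvjwnva" (len 11), cursors c1@2 c4@2 c2@6 c3@10, authorship 14...2...3.
After op 5 (insert('y')): buffer="vvyyeyrvyjwnvya" (len 15), cursors c1@4 c4@4 c2@9 c3@14, authorship 1414...22...33.
After op 6 (insert('v')): buffer="vvyyvveyrvyvjwnvyva" (len 19), cursors c1@6 c4@6 c2@12 c3@18, authorship 141414...222...333.
After op 7 (insert('m')): buffer="vvyyvvmmeyrvyvmjwnvyvma" (len 23), cursors c1@8 c4@8 c2@15 c3@22, authorship 14141414...2222...3333.
After op 8 (insert('v')): buffer="vvyyvvmmvveyrvyvmvjwnvyvmva" (len 27), cursors c1@10 c4@10 c2@18 c3@26, authorship 1414141414...22222...33333.

Answer: vvyyvvmmvveyrvyvmvjwnvyvmva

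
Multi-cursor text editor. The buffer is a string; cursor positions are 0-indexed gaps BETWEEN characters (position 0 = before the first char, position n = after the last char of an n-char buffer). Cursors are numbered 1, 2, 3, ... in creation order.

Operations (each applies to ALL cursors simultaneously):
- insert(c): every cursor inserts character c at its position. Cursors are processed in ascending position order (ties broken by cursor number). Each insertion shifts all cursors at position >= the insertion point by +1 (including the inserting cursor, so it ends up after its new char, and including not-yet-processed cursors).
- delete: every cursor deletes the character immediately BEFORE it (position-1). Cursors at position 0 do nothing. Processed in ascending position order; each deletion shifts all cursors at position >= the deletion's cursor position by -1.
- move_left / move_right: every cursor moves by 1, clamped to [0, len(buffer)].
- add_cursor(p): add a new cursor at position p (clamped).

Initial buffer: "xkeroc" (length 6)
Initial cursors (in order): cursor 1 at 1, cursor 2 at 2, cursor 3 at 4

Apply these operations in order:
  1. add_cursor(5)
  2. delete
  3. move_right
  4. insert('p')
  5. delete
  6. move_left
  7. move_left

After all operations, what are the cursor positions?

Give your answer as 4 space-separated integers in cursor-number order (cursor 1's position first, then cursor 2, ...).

After op 1 (add_cursor(5)): buffer="xkeroc" (len 6), cursors c1@1 c2@2 c3@4 c4@5, authorship ......
After op 2 (delete): buffer="ec" (len 2), cursors c1@0 c2@0 c3@1 c4@1, authorship ..
After op 3 (move_right): buffer="ec" (len 2), cursors c1@1 c2@1 c3@2 c4@2, authorship ..
After op 4 (insert('p')): buffer="eppcpp" (len 6), cursors c1@3 c2@3 c3@6 c4@6, authorship .12.34
After op 5 (delete): buffer="ec" (len 2), cursors c1@1 c2@1 c3@2 c4@2, authorship ..
After op 6 (move_left): buffer="ec" (len 2), cursors c1@0 c2@0 c3@1 c4@1, authorship ..
After op 7 (move_left): buffer="ec" (len 2), cursors c1@0 c2@0 c3@0 c4@0, authorship ..

Answer: 0 0 0 0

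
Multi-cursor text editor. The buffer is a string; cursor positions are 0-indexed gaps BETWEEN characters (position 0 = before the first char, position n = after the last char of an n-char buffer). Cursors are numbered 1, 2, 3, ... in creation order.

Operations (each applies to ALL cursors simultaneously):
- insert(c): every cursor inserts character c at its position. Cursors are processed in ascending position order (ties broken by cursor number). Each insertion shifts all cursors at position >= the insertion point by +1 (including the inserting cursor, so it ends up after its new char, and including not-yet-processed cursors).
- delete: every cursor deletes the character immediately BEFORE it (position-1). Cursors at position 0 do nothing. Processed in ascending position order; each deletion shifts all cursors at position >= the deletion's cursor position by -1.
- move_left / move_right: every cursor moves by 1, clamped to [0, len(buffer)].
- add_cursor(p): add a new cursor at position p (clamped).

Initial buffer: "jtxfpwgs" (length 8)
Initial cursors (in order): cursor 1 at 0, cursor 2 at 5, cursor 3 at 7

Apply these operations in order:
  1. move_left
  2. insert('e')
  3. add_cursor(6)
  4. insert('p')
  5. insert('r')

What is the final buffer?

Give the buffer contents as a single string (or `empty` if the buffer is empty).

Answer: eprjtxfepprrpweprgs

Derivation:
After op 1 (move_left): buffer="jtxfpwgs" (len 8), cursors c1@0 c2@4 c3@6, authorship ........
After op 2 (insert('e')): buffer="ejtxfepwegs" (len 11), cursors c1@1 c2@6 c3@9, authorship 1....2..3..
After op 3 (add_cursor(6)): buffer="ejtxfepwegs" (len 11), cursors c1@1 c2@6 c4@6 c3@9, authorship 1....2..3..
After op 4 (insert('p')): buffer="epjtxfepppwepgs" (len 15), cursors c1@2 c2@9 c4@9 c3@13, authorship 11....224..33..
After op 5 (insert('r')): buffer="eprjtxfepprrpweprgs" (len 19), cursors c1@3 c2@12 c4@12 c3@17, authorship 111....22424..333..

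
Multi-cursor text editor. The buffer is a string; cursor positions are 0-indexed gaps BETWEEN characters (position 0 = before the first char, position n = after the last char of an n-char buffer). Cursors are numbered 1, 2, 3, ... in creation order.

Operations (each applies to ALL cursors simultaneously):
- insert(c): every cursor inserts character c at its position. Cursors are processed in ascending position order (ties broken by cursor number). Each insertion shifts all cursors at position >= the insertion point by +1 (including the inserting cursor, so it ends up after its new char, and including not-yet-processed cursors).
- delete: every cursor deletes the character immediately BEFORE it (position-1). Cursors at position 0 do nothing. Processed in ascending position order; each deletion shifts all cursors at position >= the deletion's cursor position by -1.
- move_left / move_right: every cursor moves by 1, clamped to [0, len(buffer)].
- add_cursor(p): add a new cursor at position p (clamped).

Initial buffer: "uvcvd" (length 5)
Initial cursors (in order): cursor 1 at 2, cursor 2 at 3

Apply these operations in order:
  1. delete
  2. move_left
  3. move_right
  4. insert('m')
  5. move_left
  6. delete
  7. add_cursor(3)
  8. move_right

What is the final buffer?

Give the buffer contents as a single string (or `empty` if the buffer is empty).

Answer: mvd

Derivation:
After op 1 (delete): buffer="uvd" (len 3), cursors c1@1 c2@1, authorship ...
After op 2 (move_left): buffer="uvd" (len 3), cursors c1@0 c2@0, authorship ...
After op 3 (move_right): buffer="uvd" (len 3), cursors c1@1 c2@1, authorship ...
After op 4 (insert('m')): buffer="ummvd" (len 5), cursors c1@3 c2@3, authorship .12..
After op 5 (move_left): buffer="ummvd" (len 5), cursors c1@2 c2@2, authorship .12..
After op 6 (delete): buffer="mvd" (len 3), cursors c1@0 c2@0, authorship 2..
After op 7 (add_cursor(3)): buffer="mvd" (len 3), cursors c1@0 c2@0 c3@3, authorship 2..
After op 8 (move_right): buffer="mvd" (len 3), cursors c1@1 c2@1 c3@3, authorship 2..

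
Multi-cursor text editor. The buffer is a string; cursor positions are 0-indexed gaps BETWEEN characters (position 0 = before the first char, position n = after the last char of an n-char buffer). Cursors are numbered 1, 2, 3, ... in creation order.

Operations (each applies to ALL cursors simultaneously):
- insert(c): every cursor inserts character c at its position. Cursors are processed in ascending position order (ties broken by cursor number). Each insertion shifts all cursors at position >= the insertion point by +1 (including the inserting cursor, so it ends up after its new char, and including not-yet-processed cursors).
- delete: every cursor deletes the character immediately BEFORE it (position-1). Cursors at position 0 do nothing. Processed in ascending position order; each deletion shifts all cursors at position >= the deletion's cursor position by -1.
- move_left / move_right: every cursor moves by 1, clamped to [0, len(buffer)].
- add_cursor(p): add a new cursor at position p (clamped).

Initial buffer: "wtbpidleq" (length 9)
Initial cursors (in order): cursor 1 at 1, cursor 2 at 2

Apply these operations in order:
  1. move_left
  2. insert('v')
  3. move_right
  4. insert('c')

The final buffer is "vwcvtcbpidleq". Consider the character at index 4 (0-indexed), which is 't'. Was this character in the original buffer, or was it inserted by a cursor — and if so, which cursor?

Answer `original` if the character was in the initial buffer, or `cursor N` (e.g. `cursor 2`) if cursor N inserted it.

Answer: original

Derivation:
After op 1 (move_left): buffer="wtbpidleq" (len 9), cursors c1@0 c2@1, authorship .........
After op 2 (insert('v')): buffer="vwvtbpidleq" (len 11), cursors c1@1 c2@3, authorship 1.2........
After op 3 (move_right): buffer="vwvtbpidleq" (len 11), cursors c1@2 c2@4, authorship 1.2........
After op 4 (insert('c')): buffer="vwcvtcbpidleq" (len 13), cursors c1@3 c2@6, authorship 1.12.2.......
Authorship (.=original, N=cursor N): 1 . 1 2 . 2 . . . . . . .
Index 4: author = original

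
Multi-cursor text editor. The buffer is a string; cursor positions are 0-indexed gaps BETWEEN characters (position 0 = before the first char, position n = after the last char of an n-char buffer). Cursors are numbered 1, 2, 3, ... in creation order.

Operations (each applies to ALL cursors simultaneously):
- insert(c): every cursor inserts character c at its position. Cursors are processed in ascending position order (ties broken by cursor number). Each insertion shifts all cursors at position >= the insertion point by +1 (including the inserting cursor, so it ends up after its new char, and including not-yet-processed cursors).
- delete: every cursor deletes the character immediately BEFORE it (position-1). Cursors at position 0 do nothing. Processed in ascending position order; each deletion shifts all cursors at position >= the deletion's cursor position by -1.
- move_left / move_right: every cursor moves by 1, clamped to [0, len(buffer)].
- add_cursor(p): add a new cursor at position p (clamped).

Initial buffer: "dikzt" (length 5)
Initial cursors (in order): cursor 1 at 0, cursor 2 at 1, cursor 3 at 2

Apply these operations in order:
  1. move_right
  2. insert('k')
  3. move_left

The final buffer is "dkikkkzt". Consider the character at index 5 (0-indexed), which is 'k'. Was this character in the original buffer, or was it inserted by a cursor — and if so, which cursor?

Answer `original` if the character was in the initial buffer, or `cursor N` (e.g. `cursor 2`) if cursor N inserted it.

Answer: cursor 3

Derivation:
After op 1 (move_right): buffer="dikzt" (len 5), cursors c1@1 c2@2 c3@3, authorship .....
After op 2 (insert('k')): buffer="dkikkkzt" (len 8), cursors c1@2 c2@4 c3@6, authorship .1.2.3..
After op 3 (move_left): buffer="dkikkkzt" (len 8), cursors c1@1 c2@3 c3@5, authorship .1.2.3..
Authorship (.=original, N=cursor N): . 1 . 2 . 3 . .
Index 5: author = 3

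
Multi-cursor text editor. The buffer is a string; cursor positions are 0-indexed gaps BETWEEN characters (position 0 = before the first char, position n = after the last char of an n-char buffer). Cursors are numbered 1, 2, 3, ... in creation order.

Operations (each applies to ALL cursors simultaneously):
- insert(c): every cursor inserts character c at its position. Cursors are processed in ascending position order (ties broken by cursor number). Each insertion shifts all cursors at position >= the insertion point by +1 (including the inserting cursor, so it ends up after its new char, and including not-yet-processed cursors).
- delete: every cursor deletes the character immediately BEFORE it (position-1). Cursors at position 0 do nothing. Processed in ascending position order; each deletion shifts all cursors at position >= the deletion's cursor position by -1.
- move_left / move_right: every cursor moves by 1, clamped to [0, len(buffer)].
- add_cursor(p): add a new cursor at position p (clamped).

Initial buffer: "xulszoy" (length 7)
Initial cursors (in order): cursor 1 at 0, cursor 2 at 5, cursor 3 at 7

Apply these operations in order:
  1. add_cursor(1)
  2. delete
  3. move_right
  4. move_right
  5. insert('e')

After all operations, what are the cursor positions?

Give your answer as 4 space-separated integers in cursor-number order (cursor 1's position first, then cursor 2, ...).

After op 1 (add_cursor(1)): buffer="xulszoy" (len 7), cursors c1@0 c4@1 c2@5 c3@7, authorship .......
After op 2 (delete): buffer="ulso" (len 4), cursors c1@0 c4@0 c2@3 c3@4, authorship ....
After op 3 (move_right): buffer="ulso" (len 4), cursors c1@1 c4@1 c2@4 c3@4, authorship ....
After op 4 (move_right): buffer="ulso" (len 4), cursors c1@2 c4@2 c2@4 c3@4, authorship ....
After op 5 (insert('e')): buffer="uleesoee" (len 8), cursors c1@4 c4@4 c2@8 c3@8, authorship ..14..23

Answer: 4 8 8 4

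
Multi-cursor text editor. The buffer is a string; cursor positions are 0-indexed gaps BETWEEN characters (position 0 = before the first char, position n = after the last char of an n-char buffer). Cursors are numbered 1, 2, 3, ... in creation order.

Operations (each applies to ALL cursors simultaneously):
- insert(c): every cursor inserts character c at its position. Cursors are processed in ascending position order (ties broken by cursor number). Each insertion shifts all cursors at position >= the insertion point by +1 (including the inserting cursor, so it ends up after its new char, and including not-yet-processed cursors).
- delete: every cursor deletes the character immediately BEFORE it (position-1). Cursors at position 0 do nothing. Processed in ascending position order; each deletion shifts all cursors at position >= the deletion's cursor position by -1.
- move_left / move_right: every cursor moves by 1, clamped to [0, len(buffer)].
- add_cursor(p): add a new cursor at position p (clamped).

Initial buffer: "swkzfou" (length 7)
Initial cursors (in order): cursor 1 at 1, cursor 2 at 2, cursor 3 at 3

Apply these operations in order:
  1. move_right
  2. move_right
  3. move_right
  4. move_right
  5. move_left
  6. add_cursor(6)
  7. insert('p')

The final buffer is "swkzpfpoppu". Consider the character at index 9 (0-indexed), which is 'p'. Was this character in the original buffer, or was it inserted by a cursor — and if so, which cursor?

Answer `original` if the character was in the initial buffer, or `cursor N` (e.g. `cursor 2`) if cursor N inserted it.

After op 1 (move_right): buffer="swkzfou" (len 7), cursors c1@2 c2@3 c3@4, authorship .......
After op 2 (move_right): buffer="swkzfou" (len 7), cursors c1@3 c2@4 c3@5, authorship .......
After op 3 (move_right): buffer="swkzfou" (len 7), cursors c1@4 c2@5 c3@6, authorship .......
After op 4 (move_right): buffer="swkzfou" (len 7), cursors c1@5 c2@6 c3@7, authorship .......
After op 5 (move_left): buffer="swkzfou" (len 7), cursors c1@4 c2@5 c3@6, authorship .......
After op 6 (add_cursor(6)): buffer="swkzfou" (len 7), cursors c1@4 c2@5 c3@6 c4@6, authorship .......
After op 7 (insert('p')): buffer="swkzpfpoppu" (len 11), cursors c1@5 c2@7 c3@10 c4@10, authorship ....1.2.34.
Authorship (.=original, N=cursor N): . . . . 1 . 2 . 3 4 .
Index 9: author = 4

Answer: cursor 4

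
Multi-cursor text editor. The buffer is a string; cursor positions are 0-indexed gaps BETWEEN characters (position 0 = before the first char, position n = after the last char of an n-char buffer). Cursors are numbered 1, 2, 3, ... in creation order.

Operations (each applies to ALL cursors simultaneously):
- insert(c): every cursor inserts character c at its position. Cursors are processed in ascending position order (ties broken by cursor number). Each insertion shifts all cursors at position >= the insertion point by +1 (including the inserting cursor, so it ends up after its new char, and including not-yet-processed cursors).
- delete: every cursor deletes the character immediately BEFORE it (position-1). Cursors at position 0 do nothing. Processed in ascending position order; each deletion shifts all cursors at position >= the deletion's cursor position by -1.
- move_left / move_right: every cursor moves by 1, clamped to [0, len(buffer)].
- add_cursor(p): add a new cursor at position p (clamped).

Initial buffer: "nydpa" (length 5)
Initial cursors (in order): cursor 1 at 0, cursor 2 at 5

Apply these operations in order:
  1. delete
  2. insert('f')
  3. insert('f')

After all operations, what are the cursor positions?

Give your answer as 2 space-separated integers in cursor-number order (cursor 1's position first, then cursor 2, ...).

Answer: 2 8

Derivation:
After op 1 (delete): buffer="nydp" (len 4), cursors c1@0 c2@4, authorship ....
After op 2 (insert('f')): buffer="fnydpf" (len 6), cursors c1@1 c2@6, authorship 1....2
After op 3 (insert('f')): buffer="ffnydpff" (len 8), cursors c1@2 c2@8, authorship 11....22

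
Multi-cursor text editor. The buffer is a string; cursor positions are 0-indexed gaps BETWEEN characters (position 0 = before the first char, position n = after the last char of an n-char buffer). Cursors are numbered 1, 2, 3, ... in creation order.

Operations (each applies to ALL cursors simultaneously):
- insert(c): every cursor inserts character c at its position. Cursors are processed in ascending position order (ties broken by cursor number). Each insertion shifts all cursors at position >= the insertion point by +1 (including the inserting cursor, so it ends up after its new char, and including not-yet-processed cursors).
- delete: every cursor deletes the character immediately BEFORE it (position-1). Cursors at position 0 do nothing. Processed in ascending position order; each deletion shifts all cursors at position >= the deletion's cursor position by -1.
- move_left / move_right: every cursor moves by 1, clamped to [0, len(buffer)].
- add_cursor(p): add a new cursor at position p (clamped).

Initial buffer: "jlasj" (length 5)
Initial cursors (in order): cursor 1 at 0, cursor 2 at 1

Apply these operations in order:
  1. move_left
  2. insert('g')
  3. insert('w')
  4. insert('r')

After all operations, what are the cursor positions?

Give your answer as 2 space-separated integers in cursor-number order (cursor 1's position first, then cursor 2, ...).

Answer: 6 6

Derivation:
After op 1 (move_left): buffer="jlasj" (len 5), cursors c1@0 c2@0, authorship .....
After op 2 (insert('g')): buffer="ggjlasj" (len 7), cursors c1@2 c2@2, authorship 12.....
After op 3 (insert('w')): buffer="ggwwjlasj" (len 9), cursors c1@4 c2@4, authorship 1212.....
After op 4 (insert('r')): buffer="ggwwrrjlasj" (len 11), cursors c1@6 c2@6, authorship 121212.....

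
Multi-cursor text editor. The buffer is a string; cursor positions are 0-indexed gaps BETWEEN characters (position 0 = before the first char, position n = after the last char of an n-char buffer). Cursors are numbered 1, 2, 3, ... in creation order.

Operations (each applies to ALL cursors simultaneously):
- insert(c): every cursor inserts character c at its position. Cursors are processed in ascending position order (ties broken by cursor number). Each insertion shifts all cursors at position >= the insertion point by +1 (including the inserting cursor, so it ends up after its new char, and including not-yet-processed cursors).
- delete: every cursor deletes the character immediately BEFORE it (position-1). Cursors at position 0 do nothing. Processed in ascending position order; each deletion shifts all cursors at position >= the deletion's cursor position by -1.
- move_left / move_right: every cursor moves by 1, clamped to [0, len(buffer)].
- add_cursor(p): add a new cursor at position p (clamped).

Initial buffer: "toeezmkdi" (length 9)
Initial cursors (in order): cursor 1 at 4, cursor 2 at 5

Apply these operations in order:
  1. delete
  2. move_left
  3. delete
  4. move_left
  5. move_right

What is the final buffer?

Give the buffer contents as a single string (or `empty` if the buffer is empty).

Answer: emkdi

Derivation:
After op 1 (delete): buffer="toemkdi" (len 7), cursors c1@3 c2@3, authorship .......
After op 2 (move_left): buffer="toemkdi" (len 7), cursors c1@2 c2@2, authorship .......
After op 3 (delete): buffer="emkdi" (len 5), cursors c1@0 c2@0, authorship .....
After op 4 (move_left): buffer="emkdi" (len 5), cursors c1@0 c2@0, authorship .....
After op 5 (move_right): buffer="emkdi" (len 5), cursors c1@1 c2@1, authorship .....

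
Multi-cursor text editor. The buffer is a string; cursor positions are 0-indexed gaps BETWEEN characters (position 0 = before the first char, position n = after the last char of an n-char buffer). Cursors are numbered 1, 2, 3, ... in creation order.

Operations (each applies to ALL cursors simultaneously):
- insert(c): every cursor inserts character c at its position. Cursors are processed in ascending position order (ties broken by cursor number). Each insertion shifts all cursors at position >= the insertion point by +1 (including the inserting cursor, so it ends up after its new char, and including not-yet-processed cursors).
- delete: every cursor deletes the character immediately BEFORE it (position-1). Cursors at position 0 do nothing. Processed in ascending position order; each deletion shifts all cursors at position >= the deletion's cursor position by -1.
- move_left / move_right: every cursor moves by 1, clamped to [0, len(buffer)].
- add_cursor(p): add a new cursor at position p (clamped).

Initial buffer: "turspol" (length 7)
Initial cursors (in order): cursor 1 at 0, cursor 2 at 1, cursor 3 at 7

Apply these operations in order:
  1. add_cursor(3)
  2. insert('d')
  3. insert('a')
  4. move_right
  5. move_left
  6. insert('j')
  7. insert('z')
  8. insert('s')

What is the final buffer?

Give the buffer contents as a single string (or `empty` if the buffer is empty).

Answer: dajzstdajzsurdajzsspoldjzsa

Derivation:
After op 1 (add_cursor(3)): buffer="turspol" (len 7), cursors c1@0 c2@1 c4@3 c3@7, authorship .......
After op 2 (insert('d')): buffer="dtdurdspold" (len 11), cursors c1@1 c2@3 c4@6 c3@11, authorship 1.2..4....3
After op 3 (insert('a')): buffer="datdaurdaspolda" (len 15), cursors c1@2 c2@5 c4@9 c3@15, authorship 11.22..44....33
After op 4 (move_right): buffer="datdaurdaspolda" (len 15), cursors c1@3 c2@6 c4@10 c3@15, authorship 11.22..44....33
After op 5 (move_left): buffer="datdaurdaspolda" (len 15), cursors c1@2 c2@5 c4@9 c3@14, authorship 11.22..44....33
After op 6 (insert('j')): buffer="dajtdajurdajspoldja" (len 19), cursors c1@3 c2@7 c4@12 c3@18, authorship 111.222..444....333
After op 7 (insert('z')): buffer="dajztdajzurdajzspoldjza" (len 23), cursors c1@4 c2@9 c4@15 c3@22, authorship 1111.2222..4444....3333
After op 8 (insert('s')): buffer="dajzstdajzsurdajzsspoldjzsa" (len 27), cursors c1@5 c2@11 c4@18 c3@26, authorship 11111.22222..44444....33333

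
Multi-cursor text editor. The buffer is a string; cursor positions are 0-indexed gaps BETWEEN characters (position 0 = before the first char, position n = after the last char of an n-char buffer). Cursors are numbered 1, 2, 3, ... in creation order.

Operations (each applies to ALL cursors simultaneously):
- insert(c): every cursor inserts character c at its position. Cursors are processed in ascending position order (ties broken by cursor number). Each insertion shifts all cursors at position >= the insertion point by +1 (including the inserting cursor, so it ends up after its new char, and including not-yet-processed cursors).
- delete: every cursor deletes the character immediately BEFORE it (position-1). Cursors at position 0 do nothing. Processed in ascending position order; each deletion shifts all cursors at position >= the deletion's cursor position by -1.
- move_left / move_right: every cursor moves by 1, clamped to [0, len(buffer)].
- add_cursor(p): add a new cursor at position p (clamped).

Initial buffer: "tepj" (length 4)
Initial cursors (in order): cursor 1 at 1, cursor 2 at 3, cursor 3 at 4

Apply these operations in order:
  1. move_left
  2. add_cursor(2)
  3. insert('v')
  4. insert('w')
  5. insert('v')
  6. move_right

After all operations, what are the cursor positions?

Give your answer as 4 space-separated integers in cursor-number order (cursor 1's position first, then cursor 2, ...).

Answer: 4 12 16 12

Derivation:
After op 1 (move_left): buffer="tepj" (len 4), cursors c1@0 c2@2 c3@3, authorship ....
After op 2 (add_cursor(2)): buffer="tepj" (len 4), cursors c1@0 c2@2 c4@2 c3@3, authorship ....
After op 3 (insert('v')): buffer="vtevvpvj" (len 8), cursors c1@1 c2@5 c4@5 c3@7, authorship 1..24.3.
After op 4 (insert('w')): buffer="vwtevvwwpvwj" (len 12), cursors c1@2 c2@8 c4@8 c3@11, authorship 11..2424.33.
After op 5 (insert('v')): buffer="vwvtevvwwvvpvwvj" (len 16), cursors c1@3 c2@11 c4@11 c3@15, authorship 111..242424.333.
After op 6 (move_right): buffer="vwvtevvwwvvpvwvj" (len 16), cursors c1@4 c2@12 c4@12 c3@16, authorship 111..242424.333.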